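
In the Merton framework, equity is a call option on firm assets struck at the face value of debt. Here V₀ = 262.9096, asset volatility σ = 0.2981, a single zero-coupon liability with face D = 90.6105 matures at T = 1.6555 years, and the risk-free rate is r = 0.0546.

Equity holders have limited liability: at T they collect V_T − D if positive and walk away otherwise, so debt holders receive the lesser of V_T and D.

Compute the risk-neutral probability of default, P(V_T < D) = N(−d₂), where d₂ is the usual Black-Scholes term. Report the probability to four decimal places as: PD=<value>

d₁ = [ln(V₀/D) + (r + σ²/2)T] / (σ√T)
   = [ln(262.9096/90.6105) + (0.0546 + 0.5·0.2981²)·1.6555] / (0.2981·√1.6555)
   = [1.065240 + 0.163947] / 0.383554 = 3.204730
d₂ = d₁ − σ√T = 3.204730 − 0.383554 = 2.821176
risk-neutral PD = N(−d₂) = N(-2.821176) = 0.002392

PD=0.0024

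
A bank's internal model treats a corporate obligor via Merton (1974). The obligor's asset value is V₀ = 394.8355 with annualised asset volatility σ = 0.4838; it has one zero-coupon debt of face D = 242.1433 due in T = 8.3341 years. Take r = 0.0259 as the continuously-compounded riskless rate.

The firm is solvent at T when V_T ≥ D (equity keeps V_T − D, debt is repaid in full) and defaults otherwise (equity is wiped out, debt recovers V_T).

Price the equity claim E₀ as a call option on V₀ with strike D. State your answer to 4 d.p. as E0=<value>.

d₁ = [ln(V₀/D) + (r + σ²/2)T] / (σ√T)
   = [ln(394.8355/242.1433) + (0.0259 + 0.5·0.4838²)·8.3341] / (0.4838·√8.3341)
   = [0.488940 + 1.191203] / 1.396675 = 1.202959
d₂ = d₁ − σ√T = 1.202959 − 1.396675 = -0.193715
N(d₁) = 0.885504,  N(d₂) = 0.423199,  e^(−rT) = 0.805854
E₀ = V₀·N(d₁) − D·e^(−rT)·N(d₂)
   = 394.8355·0.885504 − 242.1433·0.805854·0.423199 = 267.048629

E0=267.0486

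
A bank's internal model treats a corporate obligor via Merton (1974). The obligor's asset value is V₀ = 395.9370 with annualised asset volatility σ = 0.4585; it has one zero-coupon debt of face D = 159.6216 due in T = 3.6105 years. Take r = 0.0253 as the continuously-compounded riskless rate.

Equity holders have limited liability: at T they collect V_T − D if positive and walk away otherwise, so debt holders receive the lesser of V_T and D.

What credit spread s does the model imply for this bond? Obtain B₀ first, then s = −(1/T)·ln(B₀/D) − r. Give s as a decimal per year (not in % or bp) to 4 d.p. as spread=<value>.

d₁ = [ln(V₀/D) + (r + σ²/2)T] / (σ√T)
   = [ln(395.9370/159.6216) + (0.0253 + 0.5·0.4585²)·3.6105] / (0.4585·√3.6105)
   = [0.908449 + 0.470849] / 0.871210 = 1.583198
d₂ = d₁ − σ√T = 1.583198 − 0.871210 = 0.711988
N(d₁) = 0.943312,  N(d₂) = 0.761764,  e^(−rT) = 0.912702
E₀ = V₀·N(d₁) − D·e^(−rT)·N(d₂)
   = 395.9370·0.943312 − 159.6216·0.912702·0.761764 = 262.512987
B₀ = V₀ − E₀ = 395.9370 − 262.512987 = 133.424013
spread = −(1/T)·ln(B₀/D) − r = −(1/3.6105)·ln(133.424013/159.6216) − 0.0253 = 0.02435348

spread=0.0244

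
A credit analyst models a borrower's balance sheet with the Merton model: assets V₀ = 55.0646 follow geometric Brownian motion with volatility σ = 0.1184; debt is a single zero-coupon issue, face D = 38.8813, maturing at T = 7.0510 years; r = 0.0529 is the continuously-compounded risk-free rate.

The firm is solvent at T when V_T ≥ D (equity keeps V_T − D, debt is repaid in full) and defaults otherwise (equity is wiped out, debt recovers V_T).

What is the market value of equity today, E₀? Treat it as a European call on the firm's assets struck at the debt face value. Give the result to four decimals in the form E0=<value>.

E0=28.3330

d₁ = [ln(V₀/D) + (r + σ²/2)T] / (σ√T)
   = [ln(55.0646/38.8813) + (0.0529 + 0.5·0.1184²)·7.0510] / (0.1184·√7.0510)
   = [0.347994 + 0.422420] / 0.314396 = 2.450457
d₂ = d₁ − σ√T = 2.450457 − 0.314396 = 2.136061
N(d₁) = 0.992866,  N(d₂) = 0.983663,  e^(−rT) = 0.688667
E₀ = V₀·N(d₁) − D·e^(−rT)·N(d₂)
   = 55.0646·0.992866 − 38.8813·0.688667·0.983663 = 28.332977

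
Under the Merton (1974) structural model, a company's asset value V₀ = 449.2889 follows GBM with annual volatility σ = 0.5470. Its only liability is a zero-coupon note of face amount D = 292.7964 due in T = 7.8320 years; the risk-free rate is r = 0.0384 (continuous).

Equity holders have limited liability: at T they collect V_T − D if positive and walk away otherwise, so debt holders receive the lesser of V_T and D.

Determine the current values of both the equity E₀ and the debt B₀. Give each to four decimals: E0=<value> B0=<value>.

d₁ = [ln(V₀/D) + (r + σ²/2)T] / (σ√T)
   = [ln(449.2889/292.7964) + (0.0384 + 0.5·0.5470²)·7.8320] / (0.5470·√7.8320)
   = [0.428189 + 1.472451] / 1.530818 = 1.241584
d₂ = d₁ − σ√T = 1.241584 − 1.530818 = -0.289234
N(d₁) = 0.892805,  N(d₂) = 0.386201,  e^(−rT) = 0.740264
E₀ = V₀·N(d₁) − D·e^(−rT)·N(d₂)
   = 449.2889·0.892805 − 292.7964·0.740264·0.386201 = 317.419620
B₀ = V₀ − E₀ = 449.2889 − 317.419620 = 131.869280

E0=317.4196 B0=131.8693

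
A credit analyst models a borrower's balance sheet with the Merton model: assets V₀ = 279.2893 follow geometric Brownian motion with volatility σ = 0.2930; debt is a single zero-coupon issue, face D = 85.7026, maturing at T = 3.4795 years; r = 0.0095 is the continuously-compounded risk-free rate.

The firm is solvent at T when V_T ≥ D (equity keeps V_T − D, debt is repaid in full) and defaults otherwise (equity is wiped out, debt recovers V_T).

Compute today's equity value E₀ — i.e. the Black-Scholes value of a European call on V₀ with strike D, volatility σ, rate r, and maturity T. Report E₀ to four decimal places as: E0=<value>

d₁ = [ln(V₀/D) + (r + σ²/2)T] / (σ√T)
   = [ln(279.2893/85.7026) + (0.0095 + 0.5·0.2930²)·3.4795] / (0.2930·√3.4795)
   = [1.181365 + 0.182411] / 0.546545 = 2.495267
d₂ = d₁ − σ√T = 2.495267 − 0.546545 = 1.948722
N(d₁) = 0.993707,  N(d₂) = 0.974336,  e^(−rT) = 0.967485
E₀ = V₀·N(d₁) − D·e^(−rT)·N(d₂)
   = 279.2893·0.993707 − 85.7026·0.967485·0.974336 = 196.743693

E0=196.7437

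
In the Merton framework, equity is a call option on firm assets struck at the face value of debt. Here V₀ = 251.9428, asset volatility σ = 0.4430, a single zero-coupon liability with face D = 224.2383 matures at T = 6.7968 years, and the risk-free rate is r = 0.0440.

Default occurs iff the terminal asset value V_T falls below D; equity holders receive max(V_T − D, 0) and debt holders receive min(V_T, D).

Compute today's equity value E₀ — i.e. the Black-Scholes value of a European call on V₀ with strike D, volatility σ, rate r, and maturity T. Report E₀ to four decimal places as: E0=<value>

E0=139.2138

d₁ = [ln(V₀/D) + (r + σ²/2)T] / (σ√T)
   = [ln(251.9428/224.2383) + (0.0440 + 0.5·0.4430²)·6.7968] / (0.4430·√6.7968)
   = [0.116493 + 0.965992] / 1.154931 = 0.937272
d₂ = d₁ − σ√T = 0.937272 − 1.154931 = -0.217659
N(d₁) = 0.825691,  N(d₂) = 0.413848,  e^(−rT) = 0.741516
E₀ = V₀·N(d₁) − D·e^(−rT)·N(d₂)
   = 251.9428·0.825691 − 224.2383·0.741516·0.413848 = 139.213843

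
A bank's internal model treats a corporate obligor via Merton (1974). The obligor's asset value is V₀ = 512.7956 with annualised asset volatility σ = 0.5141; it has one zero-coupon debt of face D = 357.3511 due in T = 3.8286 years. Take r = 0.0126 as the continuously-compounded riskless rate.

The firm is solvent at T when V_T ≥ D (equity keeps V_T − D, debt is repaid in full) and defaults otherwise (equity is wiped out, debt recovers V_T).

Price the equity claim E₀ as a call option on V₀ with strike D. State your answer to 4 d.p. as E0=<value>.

d₁ = [ln(V₀/D) + (r + σ²/2)T] / (σ√T)
   = [ln(512.7956/357.3511) + (0.0126 + 0.5·0.5141²)·3.8286] / (0.5141·√3.8286)
   = [0.361159 + 0.554188] / 1.005930 = 0.909950
d₂ = d₁ − σ√T = 0.909950 − 1.005930 = -0.095979
N(d₁) = 0.818576,  N(d₂) = 0.461769,  e^(−rT) = 0.952905
E₀ = V₀·N(d₁) − D·e^(−rT)·N(d₂)
   = 512.7956·0.818576 − 357.3511·0.952905·0.461769 = 262.519863

E0=262.5199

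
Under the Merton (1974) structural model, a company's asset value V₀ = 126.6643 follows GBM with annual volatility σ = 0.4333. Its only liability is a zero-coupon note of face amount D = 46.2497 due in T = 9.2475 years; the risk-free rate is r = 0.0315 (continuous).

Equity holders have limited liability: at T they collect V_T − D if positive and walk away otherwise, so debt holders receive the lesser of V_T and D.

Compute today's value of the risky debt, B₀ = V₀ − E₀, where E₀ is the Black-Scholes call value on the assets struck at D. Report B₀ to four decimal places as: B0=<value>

B0=28.0466

d₁ = [ln(V₀/D) + (r + σ²/2)T] / (σ√T)
   = [ln(126.6643/46.2497) + (0.0315 + 0.5·0.4333²)·9.2475] / (0.4333·√9.2475)
   = [1.007485 + 1.159400] / 1.317652 = 1.644505
d₂ = d₁ − σ√T = 1.644505 − 1.317652 = 0.326852
N(d₁) = 0.949964,  N(d₂) = 0.628110,  e^(−rT) = 0.747294
E₀ = V₀·N(d₁) − D·e^(−rT)·N(d₂)
   = 126.6643·0.949964 − 46.2497·0.747294·0.628110 = 98.617696
B₀ = V₀ − E₀ = 126.6643 − 98.617696 = 28.046604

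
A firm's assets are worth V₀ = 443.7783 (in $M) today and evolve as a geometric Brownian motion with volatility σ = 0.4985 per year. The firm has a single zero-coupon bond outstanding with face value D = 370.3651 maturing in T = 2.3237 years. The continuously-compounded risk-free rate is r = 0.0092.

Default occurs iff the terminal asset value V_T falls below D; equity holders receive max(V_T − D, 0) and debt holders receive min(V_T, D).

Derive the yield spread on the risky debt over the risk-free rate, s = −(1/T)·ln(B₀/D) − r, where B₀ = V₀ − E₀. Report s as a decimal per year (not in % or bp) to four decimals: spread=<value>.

spread=0.1114

d₁ = [ln(V₀/D) + (r + σ²/2)T] / (σ√T)
   = [ln(443.7783/370.3651) + (0.0092 + 0.5·0.4985²)·2.3237] / (0.4985·√2.3237)
   = [0.180836 + 0.310100] / 0.759898 = 0.646056
d₂ = d₁ − σ√T = 0.646056 − 0.759898 = -0.113842
N(d₁) = 0.740878,  N(d₂) = 0.454681,  e^(−rT) = 0.978849
E₀ = V₀·N(d₁) − D·e^(−rT)·N(d₂)
   = 443.7783·0.740878 − 370.3651·0.978849·0.454681 = 163.949401
B₀ = V₀ − E₀ = 443.7783 − 163.949401 = 279.828899
spread = −(1/T)·ln(B₀/D) − r = −(1/2.3237)·ln(279.828899/370.3651) − 0.0092 = 0.11143129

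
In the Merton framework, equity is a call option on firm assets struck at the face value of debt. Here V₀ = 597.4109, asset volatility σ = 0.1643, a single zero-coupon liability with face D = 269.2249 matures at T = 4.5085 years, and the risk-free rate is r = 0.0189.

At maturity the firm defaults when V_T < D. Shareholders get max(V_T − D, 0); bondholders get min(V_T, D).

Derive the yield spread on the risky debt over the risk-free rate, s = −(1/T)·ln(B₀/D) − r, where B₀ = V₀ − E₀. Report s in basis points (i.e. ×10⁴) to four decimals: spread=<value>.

d₁ = [ln(V₀/D) + (r + σ²/2)T] / (σ√T)
   = [ln(597.4109/269.2249) + (0.0189 + 0.5·0.1643²)·4.5085] / (0.1643·√4.5085)
   = [0.797058 + 0.146063] / 0.348862 = 2.703422
d₂ = d₁ − σ√T = 2.703422 − 0.348862 = 2.354560
N(d₁) = 0.996569,  N(d₂) = 0.990728,  e^(−rT) = 0.918319
E₀ = V₀·N(d₁) − D·e^(−rT)·N(d₂)
   = 597.4109·0.996569 − 269.2249·0.918319·0.990728 = 350.419042
B₀ = V₀ − E₀ = 597.4109 − 350.419042 = 246.991858
spread = −(1/T)·ln(B₀/D) − r = −(1/4.5085)·ln(246.991858/269.2249) − 0.0189 = 0.00021760
in basis points: 0.00021760 × 10⁴ = 2.1760 bp

spread=2.1760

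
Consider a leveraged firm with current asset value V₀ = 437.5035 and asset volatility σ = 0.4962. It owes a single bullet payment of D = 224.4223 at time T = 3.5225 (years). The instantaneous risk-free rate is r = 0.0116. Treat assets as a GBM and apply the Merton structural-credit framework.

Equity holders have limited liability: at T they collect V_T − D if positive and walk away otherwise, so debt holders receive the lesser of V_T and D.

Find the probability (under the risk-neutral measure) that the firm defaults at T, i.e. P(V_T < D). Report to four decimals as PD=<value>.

PD=0.3840

d₁ = [ln(V₀/D) + (r + σ²/2)T] / (σ√T)
   = [ln(437.5035/224.4223) + (0.0116 + 0.5·0.4962²)·3.5225] / (0.4962·√3.5225)
   = [0.667555 + 0.474506] / 0.931284 = 1.226329
d₂ = d₁ − σ√T = 1.226329 − 0.931284 = 0.295045
risk-neutral PD = N(−d₂) = N(-0.295045) = 0.383980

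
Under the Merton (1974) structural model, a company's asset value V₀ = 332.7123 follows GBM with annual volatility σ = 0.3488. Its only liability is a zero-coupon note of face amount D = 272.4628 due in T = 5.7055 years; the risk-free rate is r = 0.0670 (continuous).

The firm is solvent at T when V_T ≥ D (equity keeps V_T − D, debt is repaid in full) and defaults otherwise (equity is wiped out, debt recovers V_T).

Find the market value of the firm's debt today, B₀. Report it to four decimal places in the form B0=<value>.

B0=157.6417

d₁ = [ln(V₀/D) + (r + σ²/2)T] / (σ√T)
   = [ln(332.7123/272.4628) + (0.0670 + 0.5·0.3488²)·5.7055] / (0.3488·√5.7055)
   = [0.199776 + 0.729338] / 0.833150 = 1.115182
d₂ = d₁ − σ√T = 1.115182 − 0.833150 = 0.282032
N(d₁) = 0.867614,  N(d₂) = 0.611040,  e^(−rT) = 0.682312
E₀ = V₀·N(d₁) − D·e^(−rT)·N(d₂)
   = 332.7123·0.867614 − 272.4628·0.682312·0.611040 = 175.070558
B₀ = V₀ − E₀ = 332.7123 − 175.070558 = 157.641742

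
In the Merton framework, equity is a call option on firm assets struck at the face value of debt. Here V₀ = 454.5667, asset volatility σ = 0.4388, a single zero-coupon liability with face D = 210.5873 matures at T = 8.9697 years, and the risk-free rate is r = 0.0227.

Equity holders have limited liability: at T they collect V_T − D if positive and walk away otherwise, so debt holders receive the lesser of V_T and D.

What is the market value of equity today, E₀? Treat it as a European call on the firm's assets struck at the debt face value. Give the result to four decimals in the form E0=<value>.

d₁ = [ln(V₀/D) + (r + σ²/2)T] / (σ√T)
   = [ln(454.5667/210.5873) + (0.0227 + 0.5·0.4388²)·8.9697] / (0.4388·√8.9697)
   = [0.769444 + 1.067150] / 1.314182 = 1.397519
d₂ = d₁ − σ√T = 1.397519 − 1.314182 = 0.083336
N(d₁) = 0.918871,  N(d₂) = 0.533208,  e^(−rT) = 0.815779
E₀ = V₀·N(d₁) − D·e^(−rT)·N(d₂)
   = 454.5667·0.918871 − 210.5873·0.815779·0.533208 = 326.087032

E0=326.0870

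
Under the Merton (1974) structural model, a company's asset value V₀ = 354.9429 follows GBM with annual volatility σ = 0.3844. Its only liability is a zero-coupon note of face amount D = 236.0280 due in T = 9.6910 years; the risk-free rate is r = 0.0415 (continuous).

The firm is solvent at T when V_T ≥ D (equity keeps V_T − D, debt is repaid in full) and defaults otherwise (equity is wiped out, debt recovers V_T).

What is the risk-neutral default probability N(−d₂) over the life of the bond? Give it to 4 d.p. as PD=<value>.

d₁ = [ln(V₀/D) + (r + σ²/2)T] / (σ√T)
   = [ln(354.9429/236.0280) + (0.0415 + 0.5·0.3844²)·9.6910] / (0.3844·√9.6910)
   = [0.408006 + 1.118164] / 1.196651 = 1.275367
d₂ = d₁ − σ√T = 1.275367 − 1.196651 = 0.078716
risk-neutral PD = N(−d₂) = N(-0.078716) = 0.468629

PD=0.4686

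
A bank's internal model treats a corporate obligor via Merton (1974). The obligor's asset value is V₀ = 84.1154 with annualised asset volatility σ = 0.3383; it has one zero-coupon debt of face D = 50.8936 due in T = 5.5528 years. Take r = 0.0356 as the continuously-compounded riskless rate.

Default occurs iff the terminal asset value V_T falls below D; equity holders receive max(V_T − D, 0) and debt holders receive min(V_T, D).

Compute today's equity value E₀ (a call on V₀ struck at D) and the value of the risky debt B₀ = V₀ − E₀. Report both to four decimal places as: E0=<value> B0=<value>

E0=47.0558 B0=37.0596

d₁ = [ln(V₀/D) + (r + σ²/2)T] / (σ√T)
   = [ln(84.1154/50.8936) + (0.0356 + 0.5·0.3383²)·5.5528] / (0.3383·√5.5528)
   = [0.502452 + 0.515430] / 0.797183 = 1.276849
d₂ = d₁ − σ√T = 1.276849 − 0.797183 = 0.479666
N(d₁) = 0.899172,  N(d₂) = 0.684268,  e^(−rT) = 0.820633
E₀ = V₀·N(d₁) − D·e^(−rT)·N(d₂)
   = 84.1154·0.899172 − 50.8936·0.820633·0.684268 = 47.055830
B₀ = V₀ − E₀ = 84.1154 − 47.055830 = 37.059570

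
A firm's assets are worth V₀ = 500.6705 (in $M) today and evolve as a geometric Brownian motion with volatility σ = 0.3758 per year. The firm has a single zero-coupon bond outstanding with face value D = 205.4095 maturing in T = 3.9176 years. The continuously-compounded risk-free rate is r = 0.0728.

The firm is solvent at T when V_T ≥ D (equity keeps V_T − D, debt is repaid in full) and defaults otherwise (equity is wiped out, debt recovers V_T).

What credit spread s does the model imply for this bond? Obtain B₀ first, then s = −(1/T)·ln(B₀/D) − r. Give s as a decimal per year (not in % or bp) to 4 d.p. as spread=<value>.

spread=0.0080

d₁ = [ln(V₀/D) + (r + σ²/2)T] / (σ√T)
   = [ln(500.6705/205.4095) + (0.0728 + 0.5·0.3758²)·3.9176] / (0.3758·√3.9176)
   = [0.890943 + 0.561834] / 0.743818 = 1.953134
d₂ = d₁ − σ√T = 1.953134 − 0.743818 = 1.209316
N(d₁) = 0.974598,  N(d₂) = 0.886729,  e^(−rT) = 0.751863
E₀ = V₀·N(d₁) − D·e^(−rT)·N(d₂)
   = 500.6705·0.974598 − 205.4095·0.751863·0.886729 = 351.006270
B₀ = V₀ − E₀ = 500.6705 − 351.006270 = 149.664230
spread = −(1/T)·ln(B₀/D) − r = −(1/3.9176)·ln(149.664230/205.4095) − 0.0728 = 0.00801765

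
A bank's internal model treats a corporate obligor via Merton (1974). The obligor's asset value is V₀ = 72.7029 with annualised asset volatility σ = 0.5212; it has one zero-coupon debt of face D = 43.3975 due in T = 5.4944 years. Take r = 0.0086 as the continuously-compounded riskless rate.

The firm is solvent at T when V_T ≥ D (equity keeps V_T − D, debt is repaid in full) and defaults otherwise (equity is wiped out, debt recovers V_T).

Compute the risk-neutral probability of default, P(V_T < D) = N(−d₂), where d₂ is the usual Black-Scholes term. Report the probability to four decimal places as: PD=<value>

PD=0.5595

d₁ = [ln(V₀/D) + (r + σ²/2)T] / (σ√T)
   = [ln(72.7029/43.3975) + (0.0086 + 0.5·0.5212²)·5.4944] / (0.5212·√5.4944)
   = [0.515979 + 0.793527] / 1.221700 = 1.071873
d₂ = d₁ − σ√T = 1.071873 − 1.221700 = -0.149827
risk-neutral PD = N(−d₂) = N(0.149827) = 0.559550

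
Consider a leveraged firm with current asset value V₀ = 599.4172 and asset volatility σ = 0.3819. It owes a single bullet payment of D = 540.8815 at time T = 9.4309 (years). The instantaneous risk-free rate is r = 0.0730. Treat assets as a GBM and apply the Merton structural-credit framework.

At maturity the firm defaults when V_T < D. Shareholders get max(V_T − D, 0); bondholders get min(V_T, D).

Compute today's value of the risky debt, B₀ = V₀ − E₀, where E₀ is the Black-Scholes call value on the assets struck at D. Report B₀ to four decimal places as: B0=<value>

d₁ = [ln(V₀/D) + (r + σ²/2)T] / (σ√T)
   = [ln(599.4172/540.8815) + (0.0730 + 0.5·0.3819²)·9.4309] / (0.3819·√9.4309)
   = [0.102758 + 1.376193] / 1.172806 = 1.261036
d₂ = d₁ − σ√T = 1.261036 − 1.172806 = 0.088230
N(d₁) = 0.896352,  N(d₂) = 0.535153,  e^(−rT) = 0.502351
E₀ = V₀·N(d₁) − D·e^(−rT)·N(d₂)
   = 599.4172·0.896352 − 540.8815·0.502351·0.535153 = 391.881081
B₀ = V₀ − E₀ = 599.4172 − 391.881081 = 207.536119

B0=207.5361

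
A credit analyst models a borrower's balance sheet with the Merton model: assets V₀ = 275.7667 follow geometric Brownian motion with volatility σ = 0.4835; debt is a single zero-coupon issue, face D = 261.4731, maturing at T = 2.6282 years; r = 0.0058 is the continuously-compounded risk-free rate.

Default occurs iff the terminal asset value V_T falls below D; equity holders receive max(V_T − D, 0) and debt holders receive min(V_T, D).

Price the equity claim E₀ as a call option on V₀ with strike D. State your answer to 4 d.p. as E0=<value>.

d₁ = [ln(V₀/D) + (r + σ²/2)T] / (σ√T)
   = [ln(275.7667/261.4731) + (0.0058 + 0.5·0.4835²)·2.6282] / (0.4835·√2.6282)
   = [0.053224 + 0.322444] / 0.783837 = 0.479267
d₂ = d₁ − σ√T = 0.479267 − 0.783837 = -0.304569
N(d₁) = 0.684126,  N(d₂) = 0.380347,  e^(−rT) = 0.984872
E₀ = V₀·N(d₁) − D·e^(−rT)·N(d₂)
   = 275.7667·0.684126 − 261.4731·0.984872·0.380347 = 90.713077

E0=90.7131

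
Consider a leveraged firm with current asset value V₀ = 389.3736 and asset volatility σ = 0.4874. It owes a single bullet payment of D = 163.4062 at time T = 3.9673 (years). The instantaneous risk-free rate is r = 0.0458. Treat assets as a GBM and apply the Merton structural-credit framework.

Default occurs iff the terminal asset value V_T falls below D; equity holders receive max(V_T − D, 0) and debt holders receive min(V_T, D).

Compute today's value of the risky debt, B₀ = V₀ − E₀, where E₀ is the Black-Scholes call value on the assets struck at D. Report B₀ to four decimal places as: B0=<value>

d₁ = [ln(V₀/D) + (r + σ²/2)T] / (σ√T)
   = [ln(389.3736/163.4062) + (0.0458 + 0.5·0.4874²)·3.9673] / (0.4874·√3.9673)
   = [0.868300 + 0.652936] / 0.970807 = 1.566980
d₂ = d₁ − σ√T = 1.566980 − 0.970807 = 0.596173
N(d₁) = 0.941440,  N(d₂) = 0.724470,  e^(−rT) = 0.833850
E₀ = V₀·N(d₁) − D·e^(−rT)·N(d₂)
   = 389.3736·0.941440 − 163.4062·0.833850·0.724470 = 267.858483
B₀ = V₀ − E₀ = 389.3736 − 267.858483 = 121.515117

B0=121.5151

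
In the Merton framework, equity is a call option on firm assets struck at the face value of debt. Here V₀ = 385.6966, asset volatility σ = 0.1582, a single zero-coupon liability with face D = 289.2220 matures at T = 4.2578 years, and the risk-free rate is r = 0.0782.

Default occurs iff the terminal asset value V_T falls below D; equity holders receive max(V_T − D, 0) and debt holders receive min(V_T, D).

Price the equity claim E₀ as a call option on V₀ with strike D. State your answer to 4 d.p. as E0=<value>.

d₁ = [ln(V₀/D) + (r + σ²/2)T] / (σ√T)
   = [ln(385.6966/289.2220) + (0.0782 + 0.5·0.1582²)·4.2578] / (0.1582·√4.2578)
   = [0.287856 + 0.386240] / 0.326437 = 2.065015
d₂ = d₁ − σ√T = 2.065015 − 0.326437 = 1.738578
N(d₁) = 0.980539,  N(d₂) = 0.958946,  e^(−rT) = 0.716799
E₀ = V₀·N(d₁) − D·e^(−rT)·N(d₂)
   = 385.6966·0.980539 − 289.2220·0.716799·0.958946 = 179.387801

E0=179.3878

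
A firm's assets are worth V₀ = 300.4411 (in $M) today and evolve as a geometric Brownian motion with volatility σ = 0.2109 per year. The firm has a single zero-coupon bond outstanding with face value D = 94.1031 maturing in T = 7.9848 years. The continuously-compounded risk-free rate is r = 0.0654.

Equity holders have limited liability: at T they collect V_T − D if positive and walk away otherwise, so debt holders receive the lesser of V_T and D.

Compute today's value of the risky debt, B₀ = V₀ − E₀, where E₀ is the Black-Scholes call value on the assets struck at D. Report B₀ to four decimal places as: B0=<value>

d₁ = [ln(V₀/D) + (r + σ²/2)T] / (σ√T)
   = [ln(300.4411/94.1031) + (0.0654 + 0.5·0.2109²)·7.9848] / (0.2109·√7.9848)
   = [1.160861 + 0.699783] / 0.595948 = 3.122156
d₂ = d₁ − σ√T = 3.122156 − 0.595948 = 2.526208
N(d₁) = 0.999102,  N(d₂) = 0.994235,  e^(−rT) = 0.593211
E₀ = V₀·N(d₁) − D·e^(−rT)·N(d₂)
   = 300.4411·0.999102 − 94.1031·0.593211·0.994235 = 244.670280
B₀ = V₀ − E₀ = 300.4411 − 244.670280 = 55.770820

B0=55.7708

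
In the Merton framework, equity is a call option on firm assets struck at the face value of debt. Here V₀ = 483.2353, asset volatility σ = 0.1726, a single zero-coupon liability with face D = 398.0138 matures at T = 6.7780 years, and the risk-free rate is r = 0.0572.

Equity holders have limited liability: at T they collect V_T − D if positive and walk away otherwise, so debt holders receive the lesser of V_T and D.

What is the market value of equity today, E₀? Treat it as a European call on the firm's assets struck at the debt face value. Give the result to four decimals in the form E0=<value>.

E0=220.4852

d₁ = [ln(V₀/D) + (r + σ²/2)T] / (σ√T)
   = [ln(483.2353/398.0138) + (0.0572 + 0.5·0.1726²)·6.7780] / (0.1726·√6.7780)
   = [0.194017 + 0.488662] / 0.449357 = 1.519236
d₂ = d₁ − σ√T = 1.519236 − 0.449357 = 1.069879
N(d₁) = 0.935648,  N(d₂) = 0.857663,  e^(−rT) = 0.678615
E₀ = V₀·N(d₁) − D·e^(−rT)·N(d₂)
   = 483.2353·0.935648 − 398.0138·0.678615·0.857663 = 220.485220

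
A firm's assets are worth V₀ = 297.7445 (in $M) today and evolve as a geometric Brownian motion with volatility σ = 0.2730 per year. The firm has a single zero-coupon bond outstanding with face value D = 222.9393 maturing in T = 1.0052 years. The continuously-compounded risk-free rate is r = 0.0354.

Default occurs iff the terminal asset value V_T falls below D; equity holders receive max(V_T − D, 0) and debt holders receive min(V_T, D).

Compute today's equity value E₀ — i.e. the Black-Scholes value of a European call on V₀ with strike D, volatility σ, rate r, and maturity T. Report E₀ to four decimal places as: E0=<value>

d₁ = [ln(V₀/D) + (r + σ²/2)T] / (σ√T)
   = [ln(297.7445/222.9393) + (0.0354 + 0.5·0.2730²)·1.0052] / (0.2730·√1.0052)
   = [0.289336 + 0.073042] / 0.273709 = 1.323956
d₂ = d₁ − σ√T = 1.323956 − 0.273709 = 1.050247
N(d₁) = 0.907241,  N(d₂) = 0.853198,  e^(−rT) = 0.965042
E₀ = V₀·N(d₁) − D·e^(−rT)·N(d₂)
   = 297.7445·0.907241 − 222.9393·0.965042·0.853198 = 86.564246

E0=86.5642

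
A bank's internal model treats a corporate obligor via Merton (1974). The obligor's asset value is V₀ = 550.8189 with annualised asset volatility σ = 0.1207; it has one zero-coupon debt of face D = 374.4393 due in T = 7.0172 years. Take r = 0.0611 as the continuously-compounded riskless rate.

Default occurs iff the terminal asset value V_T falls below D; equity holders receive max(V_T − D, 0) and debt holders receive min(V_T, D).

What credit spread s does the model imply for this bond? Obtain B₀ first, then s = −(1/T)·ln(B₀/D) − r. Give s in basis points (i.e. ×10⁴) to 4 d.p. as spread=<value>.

spread=1.1690

d₁ = [ln(V₀/D) + (r + σ²/2)T] / (σ√T)
   = [ln(550.8189/374.4393) + (0.0611 + 0.5·0.1207²)·7.0172] / (0.1207·√7.0172)
   = [0.385976 + 0.479866] / 0.319734 = 2.708006
d₂ = d₁ − σ√T = 2.708006 − 0.319734 = 2.388272
N(d₁) = 0.996616,  N(d₂) = 0.991536,  e^(−rT) = 0.651322
E₀ = V₀·N(d₁) − D·e^(−rT)·N(d₂)
   = 550.8189·0.996616 − 374.4393·0.651322·0.991536 = 307.138264
B₀ = V₀ − E₀ = 550.8189 − 307.138264 = 243.680636
spread = −(1/T)·ln(B₀/D) − r = −(1/7.0172)·ln(243.680636/374.4393) − 0.0611 = 0.00011690
in basis points: 0.00011690 × 10⁴ = 1.1690 bp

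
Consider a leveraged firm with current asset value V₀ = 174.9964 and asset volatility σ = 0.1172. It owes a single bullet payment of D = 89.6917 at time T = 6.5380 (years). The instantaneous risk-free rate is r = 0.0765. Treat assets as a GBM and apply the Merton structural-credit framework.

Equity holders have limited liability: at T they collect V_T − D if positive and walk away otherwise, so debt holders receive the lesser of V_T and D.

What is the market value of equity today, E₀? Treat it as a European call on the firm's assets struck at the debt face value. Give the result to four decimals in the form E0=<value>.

d₁ = [ln(V₀/D) + (r + σ²/2)T] / (σ√T)
   = [ln(174.9964/89.6917) + (0.0765 + 0.5·0.1172²)·6.5380] / (0.1172·√6.5380)
   = [0.668387 + 0.545059] / 0.299675 = 4.049213
d₂ = d₁ − σ√T = 4.049213 − 0.299675 = 3.749538
N(d₁) = 0.999974,  N(d₂) = 0.999911,  e^(−rT) = 0.606435
E₀ = V₀·N(d₁) − D·e^(−rT)·N(d₂)
   = 174.9964·0.999974 − 89.6917·0.606435·0.999911 = 120.604496

E0=120.6045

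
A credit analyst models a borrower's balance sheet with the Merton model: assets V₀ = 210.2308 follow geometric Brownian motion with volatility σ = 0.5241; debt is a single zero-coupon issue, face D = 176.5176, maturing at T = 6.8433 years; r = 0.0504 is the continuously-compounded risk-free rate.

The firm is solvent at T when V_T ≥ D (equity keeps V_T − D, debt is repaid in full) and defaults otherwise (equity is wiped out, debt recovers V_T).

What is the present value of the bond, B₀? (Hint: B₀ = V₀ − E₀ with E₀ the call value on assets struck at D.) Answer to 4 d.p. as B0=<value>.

B0=77.6386

d₁ = [ln(V₀/D) + (r + σ²/2)T] / (σ√T)
   = [ln(210.2308/176.5176) + (0.0504 + 0.5·0.5241²)·6.8433] / (0.5241·√6.8433)
   = [0.174785 + 1.284764] / 1.371030 = 1.064564
d₂ = d₁ − σ√T = 1.064564 − 1.371030 = -0.306466
N(d₁) = 0.856463,  N(d₂) = 0.379625,  e^(−rT) = 0.708290
E₀ = V₀·N(d₁) − D·e^(−rT)·N(d₂)
   = 210.2308·0.856463 − 176.5176·0.708290·0.379625 = 132.592153
B₀ = V₀ − E₀ = 210.2308 − 132.592153 = 77.638647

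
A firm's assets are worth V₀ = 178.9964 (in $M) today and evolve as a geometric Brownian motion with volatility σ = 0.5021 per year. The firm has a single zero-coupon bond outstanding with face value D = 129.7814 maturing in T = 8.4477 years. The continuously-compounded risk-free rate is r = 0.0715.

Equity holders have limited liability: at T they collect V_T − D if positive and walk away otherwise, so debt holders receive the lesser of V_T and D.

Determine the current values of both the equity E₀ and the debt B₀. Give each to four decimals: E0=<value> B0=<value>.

d₁ = [ln(V₀/D) + (r + σ²/2)T] / (σ√T)
   = [ln(178.9964/129.7814) + (0.0715 + 0.5·0.5021²)·8.4477] / (0.5021·√8.4477)
   = [0.321514 + 1.668862] / 1.459350 = 1.363878
d₂ = d₁ − σ√T = 1.363878 − 1.459350 = -0.095472
N(d₁) = 0.913697,  N(d₂) = 0.461970,  e^(−rT) = 0.546615
E₀ = V₀·N(d₁) − D·e^(−rT)·N(d₂)
   = 178.9964·0.913697 − 129.7814·0.546615·0.461970 = 130.776115
B₀ = V₀ − E₀ = 178.9964 − 130.776115 = 48.220285

E0=130.7761 B0=48.2203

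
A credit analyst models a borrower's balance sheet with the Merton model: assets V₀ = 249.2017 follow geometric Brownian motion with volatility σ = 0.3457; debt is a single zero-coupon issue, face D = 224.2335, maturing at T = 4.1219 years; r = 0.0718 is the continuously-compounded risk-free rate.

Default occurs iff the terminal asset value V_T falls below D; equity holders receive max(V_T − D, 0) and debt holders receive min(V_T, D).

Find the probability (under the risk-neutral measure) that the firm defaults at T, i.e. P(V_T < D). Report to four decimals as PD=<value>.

PD=0.4125

d₁ = [ln(V₀/D) + (r + σ²/2)T] / (σ√T)
   = [ln(249.2017/224.2335) + (0.0718 + 0.5·0.3457²)·4.1219] / (0.3457·√4.1219)
   = [0.105575 + 0.542253] / 0.701856 = 0.923021
d₂ = d₁ − σ√T = 0.923021 − 0.701856 = 0.221165
risk-neutral PD = N(−d₂) = N(-0.221165) = 0.412482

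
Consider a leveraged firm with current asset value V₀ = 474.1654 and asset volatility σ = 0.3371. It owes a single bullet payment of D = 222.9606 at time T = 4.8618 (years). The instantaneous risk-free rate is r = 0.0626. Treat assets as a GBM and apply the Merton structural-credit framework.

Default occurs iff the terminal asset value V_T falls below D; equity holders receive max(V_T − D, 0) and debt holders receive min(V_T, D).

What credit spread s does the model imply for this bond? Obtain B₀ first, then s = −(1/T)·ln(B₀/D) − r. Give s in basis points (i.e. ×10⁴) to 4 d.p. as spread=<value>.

spread=87.6695

d₁ = [ln(V₀/D) + (r + σ²/2)T] / (σ√T)
   = [ln(474.1654/222.9606) + (0.0626 + 0.5·0.3371²)·4.8618] / (0.3371·√4.8618)
   = [0.754561 + 0.580587] / 0.743288 = 1.796273
d₂ = d₁ − σ√T = 1.796273 − 0.743288 = 1.052985
N(d₁) = 0.963774,  N(d₂) = 0.853826,  e^(−rT) = 0.737604
E₀ = V₀·N(d₁) − D·e^(−rT)·N(d₂)
   = 474.1654·0.963774 − 222.9606·0.737604·0.853826 = 316.571218
B₀ = V₀ − E₀ = 474.1654 − 316.571218 = 157.594182
spread = −(1/T)·ln(B₀/D) − r = −(1/4.8618)·ln(157.594182/222.9606) − 0.0626 = 0.00876695
in basis points: 0.00876695 × 10⁴ = 87.6695 bp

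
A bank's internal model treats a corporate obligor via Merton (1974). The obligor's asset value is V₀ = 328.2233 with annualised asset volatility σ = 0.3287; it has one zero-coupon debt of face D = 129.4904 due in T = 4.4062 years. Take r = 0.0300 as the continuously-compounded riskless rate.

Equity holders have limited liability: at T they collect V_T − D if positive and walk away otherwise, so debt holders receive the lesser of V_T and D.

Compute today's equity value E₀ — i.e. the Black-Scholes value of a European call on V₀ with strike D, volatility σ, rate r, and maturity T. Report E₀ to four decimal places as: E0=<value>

E0=218.1788

d₁ = [ln(V₀/D) + (r + σ²/2)T] / (σ√T)
   = [ln(328.2233/129.4904) + (0.0300 + 0.5·0.3287²)·4.4062] / (0.3287·√4.4062)
   = [0.930087 + 0.370217] / 0.689973 = 1.884574
d₂ = d₁ − σ√T = 1.884574 − 0.689973 = 1.194602
N(d₁) = 0.970256,  N(d₂) = 0.883879,  e^(−rT) = 0.876178
E₀ = V₀·N(d₁) − D·e^(−rT)·N(d₂)
   = 328.2233·0.970256 − 129.4904·0.876178·0.883879 = 218.178830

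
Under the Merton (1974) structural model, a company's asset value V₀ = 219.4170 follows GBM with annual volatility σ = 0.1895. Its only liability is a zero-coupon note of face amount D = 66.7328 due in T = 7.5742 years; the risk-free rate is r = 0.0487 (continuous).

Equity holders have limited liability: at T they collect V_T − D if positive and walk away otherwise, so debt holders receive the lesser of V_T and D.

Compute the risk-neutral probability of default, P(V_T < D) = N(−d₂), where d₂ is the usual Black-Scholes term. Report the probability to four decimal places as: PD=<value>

d₁ = [ln(V₀/D) + (r + σ²/2)T] / (σ√T)
   = [ln(219.4170/66.7328) + (0.0487 + 0.5·0.1895²)·7.5742] / (0.1895·√7.5742)
   = [1.190277 + 0.504859] / 0.521528 = 3.250328
d₂ = d₁ − σ√T = 3.250328 − 0.521528 = 2.728800
risk-neutral PD = N(−d₂) = N(-2.728800) = 0.003178

PD=0.0032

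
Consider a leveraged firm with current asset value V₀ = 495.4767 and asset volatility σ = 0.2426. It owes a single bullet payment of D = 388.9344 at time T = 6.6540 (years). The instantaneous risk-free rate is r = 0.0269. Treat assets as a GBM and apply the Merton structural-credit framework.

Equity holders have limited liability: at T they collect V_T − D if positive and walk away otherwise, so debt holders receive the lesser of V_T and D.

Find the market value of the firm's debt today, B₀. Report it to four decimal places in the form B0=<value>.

d₁ = [ln(V₀/D) + (r + σ²/2)T] / (σ√T)
   = [ln(495.4767/388.9344) + (0.0269 + 0.5·0.2426²)·6.6540] / (0.2426·√6.6540)
   = [0.242110 + 0.374802] / 0.625795 = 0.985805
d₂ = d₁ − σ√T = 0.985805 − 0.625795 = 0.360010
N(d₁) = 0.837886,  N(d₂) = 0.640580,  e^(−rT) = 0.836112
E₀ = V₀·N(d₁) − D·e^(−rT)·N(d₂)
   = 495.4767·0.837886 − 388.9344·0.836112·0.640580 = 206.840778
B₀ = V₀ − E₀ = 495.4767 − 206.840778 = 288.635922

B0=288.6359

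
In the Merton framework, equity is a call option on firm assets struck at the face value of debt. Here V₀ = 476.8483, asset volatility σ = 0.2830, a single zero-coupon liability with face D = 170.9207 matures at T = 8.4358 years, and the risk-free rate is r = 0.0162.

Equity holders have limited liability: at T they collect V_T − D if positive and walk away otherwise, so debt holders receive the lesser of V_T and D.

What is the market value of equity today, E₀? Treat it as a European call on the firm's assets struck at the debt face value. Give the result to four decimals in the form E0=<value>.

d₁ = [ln(V₀/D) + (r + σ²/2)T] / (σ√T)
   = [ln(476.8483/170.9207) + (0.0162 + 0.5·0.2830²)·8.4358] / (0.2830·√8.4358)
   = [1.025999 + 0.474467] / 0.821958 = 1.825478
d₂ = d₁ − σ√T = 1.825478 − 0.821958 = 1.003520
N(d₁) = 0.966036,  N(d₂) = 0.842195,  e^(−rT) = 0.872267
E₀ = V₀·N(d₁) − D·e^(−rT)·N(d₂)
   = 476.8483·0.966036 − 170.9207·0.872267·0.842195 = 335.090856

E0=335.0909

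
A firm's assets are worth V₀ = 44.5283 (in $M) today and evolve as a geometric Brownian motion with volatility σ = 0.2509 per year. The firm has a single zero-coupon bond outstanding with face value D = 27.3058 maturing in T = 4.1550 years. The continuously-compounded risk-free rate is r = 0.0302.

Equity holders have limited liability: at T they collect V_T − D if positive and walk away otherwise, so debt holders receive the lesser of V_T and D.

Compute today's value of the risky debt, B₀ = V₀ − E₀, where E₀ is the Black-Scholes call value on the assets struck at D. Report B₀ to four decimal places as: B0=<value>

d₁ = [ln(V₀/D) + (r + σ²/2)T] / (σ√T)
   = [ln(44.5283/27.3058) + (0.0302 + 0.5·0.2509²)·4.1550] / (0.2509·√4.1550)
   = [0.489026 + 0.256261] / 0.511430 = 1.457261
d₂ = d₁ − σ√T = 1.457261 − 0.511430 = 0.945831
N(d₁) = 0.927478,  N(d₂) = 0.827883,  e^(−rT) = 0.882073
E₀ = V₀·N(d₁) − D·e^(−rT)·N(d₂)
   = 44.5283·0.927478 − 27.3058·0.882073·0.827883 = 21.358882
B₀ = V₀ − E₀ = 44.5283 − 21.358882 = 23.169418

B0=23.1694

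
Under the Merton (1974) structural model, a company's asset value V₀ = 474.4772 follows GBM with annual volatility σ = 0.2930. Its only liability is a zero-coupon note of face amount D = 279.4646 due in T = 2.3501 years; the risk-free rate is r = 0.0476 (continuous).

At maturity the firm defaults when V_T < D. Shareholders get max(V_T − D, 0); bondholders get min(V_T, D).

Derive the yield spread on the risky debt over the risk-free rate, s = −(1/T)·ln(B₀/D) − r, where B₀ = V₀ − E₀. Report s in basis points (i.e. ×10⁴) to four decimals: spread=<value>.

spread=90.1973

d₁ = [ln(V₀/D) + (r + σ²/2)T] / (σ√T)
   = [ln(474.4772/279.4646) + (0.0476 + 0.5·0.2930²)·2.3501] / (0.2930·√2.3501)
   = [0.529338 + 0.212742] / 0.449170 = 1.652113
d₂ = d₁ − σ√T = 1.652113 − 0.449170 = 1.202943
N(d₁) = 0.950744,  N(d₂) = 0.885501,  e^(−rT) = 0.894165
E₀ = V₀·N(d₁) − D·e^(−rT)·N(d₂)
   = 474.4772·0.950744 − 279.4646·0.894165·0.885501 = 229.830872
B₀ = V₀ − E₀ = 474.4772 − 229.830872 = 244.646328
spread = −(1/T)·ln(B₀/D) − r = −(1/2.3501)·ln(244.646328/279.4646) − 0.0476 = 0.00901973
in basis points: 0.00901973 × 10⁴ = 90.1973 bp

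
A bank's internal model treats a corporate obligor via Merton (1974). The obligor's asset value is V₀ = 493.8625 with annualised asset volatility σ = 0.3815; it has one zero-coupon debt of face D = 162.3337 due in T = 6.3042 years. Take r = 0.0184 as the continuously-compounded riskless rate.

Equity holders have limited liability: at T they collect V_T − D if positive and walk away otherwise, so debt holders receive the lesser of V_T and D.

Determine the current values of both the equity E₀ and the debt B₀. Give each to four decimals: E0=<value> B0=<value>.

E0=360.4825 B0=133.3800

d₁ = [ln(V₀/D) + (r + σ²/2)T] / (σ√T)
   = [ln(493.8625/162.3337) + (0.0184 + 0.5·0.3815²)·6.3042] / (0.3815·√6.3042)
   = [1.112603 + 0.574761] / 0.957877 = 1.761567
d₂ = d₁ − σ√T = 1.761567 − 0.957877 = 0.803691
N(d₁) = 0.960929,  N(d₂) = 0.789212,  e^(−rT) = 0.890478
E₀ = V₀·N(d₁) − D·e^(−rT)·N(d₂)
   = 493.8625·0.960929 − 162.3337·0.890478·0.789212 = 360.482491
B₀ = V₀ − E₀ = 493.8625 − 360.482491 = 133.380009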